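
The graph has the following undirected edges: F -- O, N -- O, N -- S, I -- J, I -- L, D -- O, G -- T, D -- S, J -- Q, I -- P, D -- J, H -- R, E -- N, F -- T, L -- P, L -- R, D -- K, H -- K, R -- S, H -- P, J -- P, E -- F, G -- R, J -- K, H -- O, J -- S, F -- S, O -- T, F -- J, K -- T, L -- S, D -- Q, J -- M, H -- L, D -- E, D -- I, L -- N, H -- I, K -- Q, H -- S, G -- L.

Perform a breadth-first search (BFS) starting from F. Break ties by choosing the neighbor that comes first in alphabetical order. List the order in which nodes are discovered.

F -> E -> J -> O -> S -> T -> D -> N -> I -> K -> M -> P -> Q -> H -> L -> R -> G

Visit F; enqueue E, J, O, S, T → queue [E, J, O, S, T]
Visit E; enqueue D, N → queue [J, O, S, T, D, N]
Visit J; enqueue I, K, M, P, Q → queue [O, S, T, D, N, I, K, M, P, Q]
Visit O; enqueue H → queue [S, T, D, N, I, K, M, P, Q, H]
Visit S; enqueue L, R → queue [T, D, N, I, K, M, P, Q, H, L, R]
Visit T; enqueue G → queue [D, N, I, K, M, P, Q, H, L, R, G]
Visit D → queue [N, I, K, M, P, Q, H, L, R, G]
Visit N → queue [I, K, M, P, Q, H, L, R, G]
Visit I → queue [K, M, P, Q, H, L, R, G]
Visit K → queue [M, P, Q, H, L, R, G]
Visit M → queue [P, Q, H, L, R, G]
Visit P → queue [Q, H, L, R, G]
Visit Q → queue [H, L, R, G]
Visit H → queue [L, R, G]
Visit L → queue [R, G]
Visit R → queue [G]
Visit G → queue []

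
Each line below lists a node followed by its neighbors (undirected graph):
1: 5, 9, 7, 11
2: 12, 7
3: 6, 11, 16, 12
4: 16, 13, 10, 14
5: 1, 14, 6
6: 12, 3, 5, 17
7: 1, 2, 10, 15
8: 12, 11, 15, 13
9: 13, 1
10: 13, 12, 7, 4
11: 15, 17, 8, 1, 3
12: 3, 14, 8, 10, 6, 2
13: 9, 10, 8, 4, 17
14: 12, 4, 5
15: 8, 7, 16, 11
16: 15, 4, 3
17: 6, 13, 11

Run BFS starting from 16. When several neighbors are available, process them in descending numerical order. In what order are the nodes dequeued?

Visit 16; enqueue 15, 4, 3 → queue [15, 4, 3]
Visit 15; enqueue 11, 8, 7 → queue [4, 3, 11, 8, 7]
Visit 4; enqueue 14, 13, 10 → queue [3, 11, 8, 7, 14, 13, 10]
Visit 3; enqueue 12, 6 → queue [11, 8, 7, 14, 13, 10, 12, 6]
Visit 11; enqueue 17, 1 → queue [8, 7, 14, 13, 10, 12, 6, 17, 1]
Visit 8 → queue [7, 14, 13, 10, 12, 6, 17, 1]
Visit 7; enqueue 2 → queue [14, 13, 10, 12, 6, 17, 1, 2]
Visit 14; enqueue 5 → queue [13, 10, 12, 6, 17, 1, 2, 5]
Visit 13; enqueue 9 → queue [10, 12, 6, 17, 1, 2, 5, 9]
Visit 10 → queue [12, 6, 17, 1, 2, 5, 9]
Visit 12 → queue [6, 17, 1, 2, 5, 9]
Visit 6 → queue [17, 1, 2, 5, 9]
Visit 17 → queue [1, 2, 5, 9]
Visit 1 → queue [2, 5, 9]
Visit 2 → queue [5, 9]
Visit 5 → queue [9]
Visit 9 → queue []

16 15 4 3 11 8 7 14 13 10 12 6 17 1 2 5 9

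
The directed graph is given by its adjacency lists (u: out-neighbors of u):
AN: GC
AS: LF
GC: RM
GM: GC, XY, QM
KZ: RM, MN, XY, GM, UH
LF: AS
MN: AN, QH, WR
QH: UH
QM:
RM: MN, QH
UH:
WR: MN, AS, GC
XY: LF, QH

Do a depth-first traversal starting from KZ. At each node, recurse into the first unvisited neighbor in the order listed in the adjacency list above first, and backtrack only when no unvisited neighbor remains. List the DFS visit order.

Visit KZ
KZ → RM
RM → MN
MN → AN
AN → GC
MN → QH
QH → UH
MN → WR
WR → AS
AS → LF
KZ → XY
KZ → GM
GM → QM

KZ → RM → MN → AN → GC → QH → UH → WR → AS → LF → XY → GM → QM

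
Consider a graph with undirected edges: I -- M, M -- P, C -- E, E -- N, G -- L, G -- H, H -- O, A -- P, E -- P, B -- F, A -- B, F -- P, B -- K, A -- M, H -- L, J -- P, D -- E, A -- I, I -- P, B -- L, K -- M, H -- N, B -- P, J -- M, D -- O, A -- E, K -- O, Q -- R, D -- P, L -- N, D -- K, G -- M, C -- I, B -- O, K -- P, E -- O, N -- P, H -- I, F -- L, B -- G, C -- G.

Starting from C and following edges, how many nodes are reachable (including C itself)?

BFS from C visits: C, I, G, E, P, M, H, A, L, B, O, N, D, K, J, F
Reachable nodes: 16 of 18 total.

16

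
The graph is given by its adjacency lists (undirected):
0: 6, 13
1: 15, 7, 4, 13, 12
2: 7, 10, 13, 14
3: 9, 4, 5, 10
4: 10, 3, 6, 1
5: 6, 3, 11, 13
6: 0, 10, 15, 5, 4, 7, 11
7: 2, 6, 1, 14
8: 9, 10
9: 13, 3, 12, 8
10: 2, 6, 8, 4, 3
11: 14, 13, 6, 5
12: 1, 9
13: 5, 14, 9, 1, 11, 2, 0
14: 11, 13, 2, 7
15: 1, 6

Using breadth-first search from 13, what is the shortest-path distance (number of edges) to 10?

2

Level 0: 13
Level 1: 0, 1, 2, 5, 9, 11, 14
Level 2: 3, 4, 6, 7, 8, 10, 12, 15
10 first appears at level 2.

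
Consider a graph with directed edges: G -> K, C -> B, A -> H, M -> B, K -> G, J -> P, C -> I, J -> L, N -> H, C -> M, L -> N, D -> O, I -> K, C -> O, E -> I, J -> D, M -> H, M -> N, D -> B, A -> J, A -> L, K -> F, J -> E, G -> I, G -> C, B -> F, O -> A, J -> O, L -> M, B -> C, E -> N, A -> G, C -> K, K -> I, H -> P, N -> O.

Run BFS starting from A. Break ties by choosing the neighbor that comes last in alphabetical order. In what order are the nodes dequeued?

Visit A; enqueue L, J, H, G → queue [L, J, H, G]
Visit L; enqueue N, M → queue [J, H, G, N, M]
Visit J; enqueue P, O, E, D → queue [H, G, N, M, P, O, E, D]
Visit H → queue [G, N, M, P, O, E, D]
Visit G; enqueue K, I, C → queue [N, M, P, O, E, D, K, I, C]
Visit N → queue [M, P, O, E, D, K, I, C]
Visit M; enqueue B → queue [P, O, E, D, K, I, C, B]
Visit P → queue [O, E, D, K, I, C, B]
Visit O → queue [E, D, K, I, C, B]
Visit E → queue [D, K, I, C, B]
Visit D → queue [K, I, C, B]
Visit K; enqueue F → queue [I, C, B, F]
Visit I → queue [C, B, F]
Visit C → queue [B, F]
Visit B → queue [F]
Visit F → queue []

A L J H G N M P O E D K I C B F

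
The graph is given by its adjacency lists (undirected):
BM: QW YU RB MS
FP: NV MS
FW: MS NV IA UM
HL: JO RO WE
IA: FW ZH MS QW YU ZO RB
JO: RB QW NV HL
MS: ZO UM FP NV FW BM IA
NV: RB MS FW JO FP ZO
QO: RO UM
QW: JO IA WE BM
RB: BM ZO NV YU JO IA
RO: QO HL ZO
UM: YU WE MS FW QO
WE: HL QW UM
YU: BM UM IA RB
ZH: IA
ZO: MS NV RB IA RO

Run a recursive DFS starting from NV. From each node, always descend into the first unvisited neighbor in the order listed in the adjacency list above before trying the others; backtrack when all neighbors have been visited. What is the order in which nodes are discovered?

NV, RB, BM, QW, JO, HL, RO, QO, UM, YU, IA, FW, MS, ZO, FP, ZH, WE

Visit NV
NV → RB
RB → BM
BM → QW
QW → JO
JO → HL
HL → RO
RO → QO
QO → UM
UM → YU
YU → IA
IA → FW
FW → MS
MS → ZO
MS → FP
IA → ZH
UM → WE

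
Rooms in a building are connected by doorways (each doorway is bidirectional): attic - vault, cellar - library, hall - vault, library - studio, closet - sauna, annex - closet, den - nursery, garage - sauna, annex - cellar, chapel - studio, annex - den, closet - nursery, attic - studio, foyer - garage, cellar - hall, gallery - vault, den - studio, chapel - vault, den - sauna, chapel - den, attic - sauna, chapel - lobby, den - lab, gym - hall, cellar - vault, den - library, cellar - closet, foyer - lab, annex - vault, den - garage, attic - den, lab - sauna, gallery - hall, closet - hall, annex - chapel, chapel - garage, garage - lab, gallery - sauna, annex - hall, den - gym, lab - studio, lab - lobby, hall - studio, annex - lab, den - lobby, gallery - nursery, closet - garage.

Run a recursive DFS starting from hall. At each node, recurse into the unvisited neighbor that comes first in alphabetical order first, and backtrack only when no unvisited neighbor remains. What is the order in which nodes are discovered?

hall, annex, cellar, closet, garage, chapel, den, attic, sauna, gallery, nursery, vault, lab, foyer, lobby, studio, library, gym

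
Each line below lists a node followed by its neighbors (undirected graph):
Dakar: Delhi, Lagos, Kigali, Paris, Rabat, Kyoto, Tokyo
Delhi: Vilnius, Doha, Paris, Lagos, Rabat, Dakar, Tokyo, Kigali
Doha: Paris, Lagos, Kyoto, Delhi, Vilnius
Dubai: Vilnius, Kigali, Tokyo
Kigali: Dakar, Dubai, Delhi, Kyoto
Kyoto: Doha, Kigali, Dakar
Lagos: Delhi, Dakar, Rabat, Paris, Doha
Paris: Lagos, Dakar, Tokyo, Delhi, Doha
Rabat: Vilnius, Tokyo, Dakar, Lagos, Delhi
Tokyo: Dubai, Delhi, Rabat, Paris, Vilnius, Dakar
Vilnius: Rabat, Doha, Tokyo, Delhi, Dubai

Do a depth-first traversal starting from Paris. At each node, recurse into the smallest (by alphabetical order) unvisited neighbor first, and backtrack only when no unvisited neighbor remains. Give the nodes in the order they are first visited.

Visit Paris
Paris → Dakar
Dakar → Delhi
Delhi → Doha
Doha → Kyoto
Kyoto → Kigali
Kigali → Dubai
Dubai → Tokyo
Tokyo → Rabat
Rabat → Lagos
Rabat → Vilnius

Paris → Dakar → Delhi → Doha → Kyoto → Kigali → Dubai → Tokyo → Rabat → Lagos → Vilnius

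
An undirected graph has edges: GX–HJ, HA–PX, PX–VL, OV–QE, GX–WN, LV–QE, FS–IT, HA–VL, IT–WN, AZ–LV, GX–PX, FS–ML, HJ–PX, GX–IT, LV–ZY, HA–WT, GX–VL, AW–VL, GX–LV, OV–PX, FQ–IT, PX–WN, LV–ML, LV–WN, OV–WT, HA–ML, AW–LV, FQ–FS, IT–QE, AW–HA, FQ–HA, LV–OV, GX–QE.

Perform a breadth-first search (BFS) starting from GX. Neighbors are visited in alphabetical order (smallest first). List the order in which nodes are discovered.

Visit GX; enqueue HJ, IT, LV, PX, QE, VL, WN → queue [HJ, IT, LV, PX, QE, VL, WN]
Visit HJ → queue [IT, LV, PX, QE, VL, WN]
Visit IT; enqueue FQ, FS → queue [LV, PX, QE, VL, WN, FQ, FS]
Visit LV; enqueue AW, AZ, ML, OV, ZY → queue [PX, QE, VL, WN, FQ, FS, AW, AZ, ML, OV, ZY]
Visit PX; enqueue HA → queue [QE, VL, WN, FQ, FS, AW, AZ, ML, OV, ZY, HA]
Visit QE → queue [VL, WN, FQ, FS, AW, AZ, ML, OV, ZY, HA]
Visit VL → queue [WN, FQ, FS, AW, AZ, ML, OV, ZY, HA]
Visit WN → queue [FQ, FS, AW, AZ, ML, OV, ZY, HA]
Visit FQ → queue [FS, AW, AZ, ML, OV, ZY, HA]
Visit FS → queue [AW, AZ, ML, OV, ZY, HA]
Visit AW → queue [AZ, ML, OV, ZY, HA]
Visit AZ → queue [ML, OV, ZY, HA]
Visit ML → queue [OV, ZY, HA]
Visit OV; enqueue WT → queue [ZY, HA, WT]
Visit ZY → queue [HA, WT]
Visit HA → queue [WT]
Visit WT → queue []

GX -> HJ -> IT -> LV -> PX -> QE -> VL -> WN -> FQ -> FS -> AW -> AZ -> ML -> OV -> ZY -> HA -> WT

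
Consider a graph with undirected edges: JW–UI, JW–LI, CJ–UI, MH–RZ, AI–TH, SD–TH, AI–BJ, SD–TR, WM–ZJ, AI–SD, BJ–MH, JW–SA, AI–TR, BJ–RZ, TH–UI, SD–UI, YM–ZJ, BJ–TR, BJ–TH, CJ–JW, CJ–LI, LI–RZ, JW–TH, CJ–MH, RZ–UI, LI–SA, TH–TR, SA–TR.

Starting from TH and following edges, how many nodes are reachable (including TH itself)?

BFS from TH visits: TH, UI, TR, SD, JW, BJ, AI, RZ, CJ, SA, LI, MH
Reachable nodes: 12 of 15 total.

12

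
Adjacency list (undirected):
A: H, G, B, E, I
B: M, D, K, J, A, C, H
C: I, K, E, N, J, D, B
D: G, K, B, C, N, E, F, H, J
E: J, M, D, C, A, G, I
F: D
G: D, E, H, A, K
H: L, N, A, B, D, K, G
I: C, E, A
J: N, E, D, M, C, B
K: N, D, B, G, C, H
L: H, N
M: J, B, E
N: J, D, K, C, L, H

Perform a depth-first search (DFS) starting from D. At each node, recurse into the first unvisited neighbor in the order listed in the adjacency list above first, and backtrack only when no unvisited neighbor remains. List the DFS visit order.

Visit D
D → G
G → E
E → J
J → N
N → K
K → B
B → M
B → A
A → H
H → L
A → I
I → C
D → F

D → G → E → J → N → K → B → M → A → H → L → I → C → F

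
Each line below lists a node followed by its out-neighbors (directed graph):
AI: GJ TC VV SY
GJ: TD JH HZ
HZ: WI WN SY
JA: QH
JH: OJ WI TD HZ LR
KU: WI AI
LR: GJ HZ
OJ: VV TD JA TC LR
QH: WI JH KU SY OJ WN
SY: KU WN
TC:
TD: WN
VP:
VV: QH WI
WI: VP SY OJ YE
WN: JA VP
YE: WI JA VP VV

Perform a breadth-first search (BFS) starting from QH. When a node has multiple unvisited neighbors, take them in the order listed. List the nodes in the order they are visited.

Visit QH; enqueue WI, JH, KU, SY, OJ, WN → queue [WI, JH, KU, SY, OJ, WN]
Visit WI; enqueue VP, YE → queue [JH, KU, SY, OJ, WN, VP, YE]
Visit JH; enqueue TD, HZ, LR → queue [KU, SY, OJ, WN, VP, YE, TD, HZ, LR]
Visit KU; enqueue AI → queue [SY, OJ, WN, VP, YE, TD, HZ, LR, AI]
Visit SY → queue [OJ, WN, VP, YE, TD, HZ, LR, AI]
Visit OJ; enqueue VV, JA, TC → queue [WN, VP, YE, TD, HZ, LR, AI, VV, JA, TC]
Visit WN → queue [VP, YE, TD, HZ, LR, AI, VV, JA, TC]
Visit VP → queue [YE, TD, HZ, LR, AI, VV, JA, TC]
Visit YE → queue [TD, HZ, LR, AI, VV, JA, TC]
Visit TD → queue [HZ, LR, AI, VV, JA, TC]
Visit HZ → queue [LR, AI, VV, JA, TC]
Visit LR; enqueue GJ → queue [AI, VV, JA, TC, GJ]
Visit AI → queue [VV, JA, TC, GJ]
Visit VV → queue [JA, TC, GJ]
Visit JA → queue [TC, GJ]
Visit TC → queue [GJ]
Visit GJ → queue []

QH -> WI -> JH -> KU -> SY -> OJ -> WN -> VP -> YE -> TD -> HZ -> LR -> AI -> VV -> JA -> TC -> GJ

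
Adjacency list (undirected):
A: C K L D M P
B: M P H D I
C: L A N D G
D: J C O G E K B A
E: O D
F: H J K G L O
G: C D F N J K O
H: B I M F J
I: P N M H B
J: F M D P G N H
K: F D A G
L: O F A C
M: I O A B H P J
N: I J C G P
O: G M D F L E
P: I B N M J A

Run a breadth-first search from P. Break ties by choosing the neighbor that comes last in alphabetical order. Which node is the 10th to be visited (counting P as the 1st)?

O

Visit P; enqueue N, M, J, I, B, A → queue [N, M, J, I, B, A]
Visit N; enqueue G, C → queue [M, J, I, B, A, G, C]
Visit M; enqueue O, H → queue [J, I, B, A, G, C, O, H]
Visit J; enqueue F, D → queue [I, B, A, G, C, O, H, F, D]
Visit I → queue [B, A, G, C, O, H, F, D]
Visit B → queue [A, G, C, O, H, F, D]
Visit A; enqueue L, K → queue [G, C, O, H, F, D, L, K]
Visit G → queue [C, O, H, F, D, L, K]
Visit C → queue [O, H, F, D, L, K]
Visit O; enqueue E → queue [H, F, D, L, K, E]
Visit H → queue [F, D, L, K, E]
Visit F → queue [D, L, K, E]
Visit D → queue [L, K, E]
Visit L → queue [K, E]
Visit K → queue [E]
Visit E → queue []

Visit order: P, N, M, J, I, B, A, G, C, O, H, F, D, L, K, E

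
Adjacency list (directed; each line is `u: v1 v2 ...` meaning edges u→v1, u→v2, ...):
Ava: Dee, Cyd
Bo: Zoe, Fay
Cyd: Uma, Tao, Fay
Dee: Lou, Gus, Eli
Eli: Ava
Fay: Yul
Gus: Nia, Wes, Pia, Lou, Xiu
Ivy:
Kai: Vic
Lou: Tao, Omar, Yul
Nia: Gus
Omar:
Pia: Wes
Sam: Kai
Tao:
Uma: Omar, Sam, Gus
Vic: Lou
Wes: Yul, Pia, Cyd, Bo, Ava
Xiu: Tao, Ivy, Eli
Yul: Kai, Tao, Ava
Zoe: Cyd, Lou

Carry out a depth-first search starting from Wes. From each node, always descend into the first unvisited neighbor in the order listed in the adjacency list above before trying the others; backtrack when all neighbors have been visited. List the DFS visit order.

Wes, Yul, Kai, Vic, Lou, Tao, Omar, Ava, Dee, Gus, Nia, Pia, Xiu, Ivy, Eli, Cyd, Uma, Sam, Fay, Bo, Zoe

Visit Wes
Wes → Yul
Yul → Kai
Kai → Vic
Vic → Lou
Lou → Tao
Lou → Omar
Yul → Ava
Ava → Dee
Dee → Gus
Gus → Nia
Gus → Pia
Gus → Xiu
Xiu → Ivy
Xiu → Eli
Ava → Cyd
Cyd → Uma
Uma → Sam
Cyd → Fay
Wes → Bo
Bo → Zoe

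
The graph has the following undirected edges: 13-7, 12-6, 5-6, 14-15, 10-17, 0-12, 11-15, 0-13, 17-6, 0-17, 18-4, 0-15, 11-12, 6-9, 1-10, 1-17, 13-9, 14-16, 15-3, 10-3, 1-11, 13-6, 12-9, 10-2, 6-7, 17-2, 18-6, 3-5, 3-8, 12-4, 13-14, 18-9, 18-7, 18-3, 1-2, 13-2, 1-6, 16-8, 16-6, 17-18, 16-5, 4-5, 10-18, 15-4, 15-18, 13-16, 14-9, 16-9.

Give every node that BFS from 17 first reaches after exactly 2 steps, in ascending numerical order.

3, 4, 5, 7, 9, 11, 12, 13, 15, 16

Level 0: 17
Level 1: 0, 1, 2, 6, 10, 18
Level 2: 3, 4, 5, 7, 9, 11, 12, 13, 15, 16
Level 3: 8, 14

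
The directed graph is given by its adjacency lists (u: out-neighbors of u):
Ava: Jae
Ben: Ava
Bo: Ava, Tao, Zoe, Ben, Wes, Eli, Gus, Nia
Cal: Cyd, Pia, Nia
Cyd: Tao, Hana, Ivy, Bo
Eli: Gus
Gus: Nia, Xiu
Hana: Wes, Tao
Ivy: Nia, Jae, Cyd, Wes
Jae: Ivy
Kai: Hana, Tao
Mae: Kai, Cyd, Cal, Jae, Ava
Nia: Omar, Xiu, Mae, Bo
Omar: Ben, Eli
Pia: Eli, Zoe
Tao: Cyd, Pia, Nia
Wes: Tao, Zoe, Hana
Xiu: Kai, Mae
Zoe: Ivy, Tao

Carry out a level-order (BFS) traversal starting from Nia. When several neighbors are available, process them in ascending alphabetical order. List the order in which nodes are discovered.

Nia, Bo, Mae, Omar, Xiu, Ava, Ben, Eli, Gus, Tao, Wes, Zoe, Cal, Cyd, Jae, Kai, Pia, Hana, Ivy

Visit Nia; enqueue Bo, Mae, Omar, Xiu → queue [Bo, Mae, Omar, Xiu]
Visit Bo; enqueue Ava, Ben, Eli, Gus, Tao, Wes, Zoe → queue [Mae, Omar, Xiu, Ava, Ben, Eli, Gus, Tao, Wes, Zoe]
Visit Mae; enqueue Cal, Cyd, Jae, Kai → queue [Omar, Xiu, Ava, Ben, Eli, Gus, Tao, Wes, Zoe, Cal, Cyd, Jae, Kai]
Visit Omar → queue [Xiu, Ava, Ben, Eli, Gus, Tao, Wes, Zoe, Cal, Cyd, Jae, Kai]
Visit Xiu → queue [Ava, Ben, Eli, Gus, Tao, Wes, Zoe, Cal, Cyd, Jae, Kai]
Visit Ava → queue [Ben, Eli, Gus, Tao, Wes, Zoe, Cal, Cyd, Jae, Kai]
Visit Ben → queue [Eli, Gus, Tao, Wes, Zoe, Cal, Cyd, Jae, Kai]
Visit Eli → queue [Gus, Tao, Wes, Zoe, Cal, Cyd, Jae, Kai]
Visit Gus → queue [Tao, Wes, Zoe, Cal, Cyd, Jae, Kai]
Visit Tao; enqueue Pia → queue [Wes, Zoe, Cal, Cyd, Jae, Kai, Pia]
Visit Wes; enqueue Hana → queue [Zoe, Cal, Cyd, Jae, Kai, Pia, Hana]
Visit Zoe; enqueue Ivy → queue [Cal, Cyd, Jae, Kai, Pia, Hana, Ivy]
Visit Cal → queue [Cyd, Jae, Kai, Pia, Hana, Ivy]
Visit Cyd → queue [Jae, Kai, Pia, Hana, Ivy]
Visit Jae → queue [Kai, Pia, Hana, Ivy]
Visit Kai → queue [Pia, Hana, Ivy]
Visit Pia → queue [Hana, Ivy]
Visit Hana → queue [Ivy]
Visit Ivy → queue []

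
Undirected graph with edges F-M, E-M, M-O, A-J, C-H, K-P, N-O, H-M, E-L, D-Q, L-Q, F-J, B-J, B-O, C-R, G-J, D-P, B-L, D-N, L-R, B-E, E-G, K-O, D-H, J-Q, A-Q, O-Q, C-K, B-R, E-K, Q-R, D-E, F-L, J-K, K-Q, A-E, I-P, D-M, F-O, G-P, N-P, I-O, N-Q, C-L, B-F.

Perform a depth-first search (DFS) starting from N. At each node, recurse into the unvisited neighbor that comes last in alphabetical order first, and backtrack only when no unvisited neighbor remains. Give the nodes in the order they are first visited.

N Q R L F O M H D P K J G E B A C I

Visit N
N → Q
Q → R
R → L
L → F
F → O
O → M
M → H
H → D
D → P
P → K
K → J
J → G
G → E
E → B
E → A
K → C
P → I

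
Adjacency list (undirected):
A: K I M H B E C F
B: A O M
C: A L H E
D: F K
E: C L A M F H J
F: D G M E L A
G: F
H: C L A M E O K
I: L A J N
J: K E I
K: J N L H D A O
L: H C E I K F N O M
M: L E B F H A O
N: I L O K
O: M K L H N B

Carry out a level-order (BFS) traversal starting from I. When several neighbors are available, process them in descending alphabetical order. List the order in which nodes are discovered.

Visit I; enqueue N, L, J, A → queue [N, L, J, A]
Visit N; enqueue O, K → queue [L, J, A, O, K]
Visit L; enqueue M, H, F, E, C → queue [J, A, O, K, M, H, F, E, C]
Visit J → queue [A, O, K, M, H, F, E, C]
Visit A; enqueue B → queue [O, K, M, H, F, E, C, B]
Visit O → queue [K, M, H, F, E, C, B]
Visit K; enqueue D → queue [M, H, F, E, C, B, D]
Visit M → queue [H, F, E, C, B, D]
Visit H → queue [F, E, C, B, D]
Visit F; enqueue G → queue [E, C, B, D, G]
Visit E → queue [C, B, D, G]
Visit C → queue [B, D, G]
Visit B → queue [D, G]
Visit D → queue [G]
Visit G → queue []

I → N → L → J → A → O → K → M → H → F → E → C → B → D → G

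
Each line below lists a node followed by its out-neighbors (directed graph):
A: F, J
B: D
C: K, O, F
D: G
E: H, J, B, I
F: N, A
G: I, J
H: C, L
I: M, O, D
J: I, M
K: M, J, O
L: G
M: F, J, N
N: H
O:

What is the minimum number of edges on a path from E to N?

Level 0: E
Level 1: B, H, I, J
Level 2: C, D, L, M, O
Level 3: F, G, K, N
Level 4: A
N first appears at level 3.

3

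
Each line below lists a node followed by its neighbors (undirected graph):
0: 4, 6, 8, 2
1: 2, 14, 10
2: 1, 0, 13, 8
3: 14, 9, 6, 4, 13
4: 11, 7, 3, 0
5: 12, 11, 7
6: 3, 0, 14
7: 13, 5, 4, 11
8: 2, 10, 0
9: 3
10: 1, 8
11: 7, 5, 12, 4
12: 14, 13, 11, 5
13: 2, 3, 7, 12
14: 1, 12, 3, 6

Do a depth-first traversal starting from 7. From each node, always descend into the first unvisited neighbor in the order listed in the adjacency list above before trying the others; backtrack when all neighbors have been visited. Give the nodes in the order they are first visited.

Visit 7
7 → 13
13 → 2
2 → 1
1 → 14
14 → 12
12 → 11
11 → 5
11 → 4
4 → 3
3 → 9
3 → 6
6 → 0
0 → 8
8 → 10

7 -> 13 -> 2 -> 1 -> 14 -> 12 -> 11 -> 5 -> 4 -> 3 -> 9 -> 6 -> 0 -> 8 -> 10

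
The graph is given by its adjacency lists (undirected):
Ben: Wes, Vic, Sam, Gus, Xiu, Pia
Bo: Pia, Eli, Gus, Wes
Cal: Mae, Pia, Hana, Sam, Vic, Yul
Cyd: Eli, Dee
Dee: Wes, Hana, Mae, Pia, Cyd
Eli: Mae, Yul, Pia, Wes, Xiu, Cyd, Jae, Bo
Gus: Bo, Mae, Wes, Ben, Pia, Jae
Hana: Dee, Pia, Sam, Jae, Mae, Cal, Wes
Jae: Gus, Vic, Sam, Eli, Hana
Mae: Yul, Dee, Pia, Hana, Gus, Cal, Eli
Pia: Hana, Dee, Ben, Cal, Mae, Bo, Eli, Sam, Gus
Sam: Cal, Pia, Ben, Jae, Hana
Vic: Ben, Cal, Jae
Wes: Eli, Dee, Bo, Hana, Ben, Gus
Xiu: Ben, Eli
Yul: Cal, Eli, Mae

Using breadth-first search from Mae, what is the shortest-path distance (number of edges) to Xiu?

2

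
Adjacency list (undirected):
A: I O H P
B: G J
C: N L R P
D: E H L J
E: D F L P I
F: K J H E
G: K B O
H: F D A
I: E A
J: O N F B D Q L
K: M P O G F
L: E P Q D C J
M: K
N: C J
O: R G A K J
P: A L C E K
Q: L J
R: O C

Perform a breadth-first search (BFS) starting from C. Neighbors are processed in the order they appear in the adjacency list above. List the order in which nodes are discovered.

C, N, L, R, P, J, E, Q, D, O, A, K, F, B, I, H, G, M

Visit C; enqueue N, L, R, P → queue [N, L, R, P]
Visit N; enqueue J → queue [L, R, P, J]
Visit L; enqueue E, Q, D → queue [R, P, J, E, Q, D]
Visit R; enqueue O → queue [P, J, E, Q, D, O]
Visit P; enqueue A, K → queue [J, E, Q, D, O, A, K]
Visit J; enqueue F, B → queue [E, Q, D, O, A, K, F, B]
Visit E; enqueue I → queue [Q, D, O, A, K, F, B, I]
Visit Q → queue [D, O, A, K, F, B, I]
Visit D; enqueue H → queue [O, A, K, F, B, I, H]
Visit O; enqueue G → queue [A, K, F, B, I, H, G]
Visit A → queue [K, F, B, I, H, G]
Visit K; enqueue M → queue [F, B, I, H, G, M]
Visit F → queue [B, I, H, G, M]
Visit B → queue [I, H, G, M]
Visit I → queue [H, G, M]
Visit H → queue [G, M]
Visit G → queue [M]
Visit M → queue []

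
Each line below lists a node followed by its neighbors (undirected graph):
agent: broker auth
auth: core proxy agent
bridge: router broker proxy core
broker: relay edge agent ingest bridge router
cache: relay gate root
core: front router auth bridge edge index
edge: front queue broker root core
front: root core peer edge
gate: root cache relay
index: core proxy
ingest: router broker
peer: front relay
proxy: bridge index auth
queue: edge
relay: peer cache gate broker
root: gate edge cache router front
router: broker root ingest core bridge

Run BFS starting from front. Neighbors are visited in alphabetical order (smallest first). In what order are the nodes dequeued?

Visit front; enqueue core, edge, peer, root → queue [core, edge, peer, root]
Visit core; enqueue auth, bridge, index, router → queue [edge, peer, root, auth, bridge, index, router]
Visit edge; enqueue broker, queue → queue [peer, root, auth, bridge, index, router, broker, queue]
Visit peer; enqueue relay → queue [root, auth, bridge, index, router, broker, queue, relay]
Visit root; enqueue cache, gate → queue [auth, bridge, index, router, broker, queue, relay, cache, gate]
Visit auth; enqueue agent, proxy → queue [bridge, index, router, broker, queue, relay, cache, gate, agent, proxy]
Visit bridge → queue [index, router, broker, queue, relay, cache, gate, agent, proxy]
Visit index → queue [router, broker, queue, relay, cache, gate, agent, proxy]
Visit router; enqueue ingest → queue [broker, queue, relay, cache, gate, agent, proxy, ingest]
Visit broker → queue [queue, relay, cache, gate, agent, proxy, ingest]
Visit queue → queue [relay, cache, gate, agent, proxy, ingest]
Visit relay → queue [cache, gate, agent, proxy, ingest]
Visit cache → queue [gate, agent, proxy, ingest]
Visit gate → queue [agent, proxy, ingest]
Visit agent → queue [proxy, ingest]
Visit proxy → queue [ingest]
Visit ingest → queue []

front, core, edge, peer, root, auth, bridge, index, router, broker, queue, relay, cache, gate, agent, proxy, ingest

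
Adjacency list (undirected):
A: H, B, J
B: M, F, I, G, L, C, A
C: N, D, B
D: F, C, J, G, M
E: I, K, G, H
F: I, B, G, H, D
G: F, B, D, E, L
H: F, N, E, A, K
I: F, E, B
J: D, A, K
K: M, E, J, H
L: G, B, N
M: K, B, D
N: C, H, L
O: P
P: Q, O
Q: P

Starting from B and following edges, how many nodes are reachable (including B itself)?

14

BFS from B visits: B, M, F, I, G, L, C, A, K, D, H, E, N, J
Reachable nodes: 14 of 17 total.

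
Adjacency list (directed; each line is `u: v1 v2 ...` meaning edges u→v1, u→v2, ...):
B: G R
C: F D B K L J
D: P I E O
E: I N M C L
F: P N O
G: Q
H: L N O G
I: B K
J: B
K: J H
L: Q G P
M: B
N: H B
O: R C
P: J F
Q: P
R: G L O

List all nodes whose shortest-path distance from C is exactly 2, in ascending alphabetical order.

E, G, H, I, N, O, P, Q, R

Level 0: C
Level 1: B, D, F, J, K, L
Level 2: E, G, H, I, N, O, P, Q, R
Level 3: M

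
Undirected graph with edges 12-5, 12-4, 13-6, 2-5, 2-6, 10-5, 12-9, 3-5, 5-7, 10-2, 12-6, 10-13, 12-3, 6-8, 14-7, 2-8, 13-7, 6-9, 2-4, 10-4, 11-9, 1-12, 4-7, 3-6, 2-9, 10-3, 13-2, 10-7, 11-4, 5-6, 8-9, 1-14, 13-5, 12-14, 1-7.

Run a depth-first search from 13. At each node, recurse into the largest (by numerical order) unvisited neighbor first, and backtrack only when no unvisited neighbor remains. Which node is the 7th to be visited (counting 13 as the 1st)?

11

Visit 13
13 → 10
10 → 7
7 → 14
14 → 12
12 → 9
9 → 11
11 → 4
4 → 2
2 → 8
8 → 6
6 → 5
5 → 3
12 → 1

Visit order: 13, 10, 7, 14, 12, 9, 11, 4, 2, 8, 6, 5, 3, 1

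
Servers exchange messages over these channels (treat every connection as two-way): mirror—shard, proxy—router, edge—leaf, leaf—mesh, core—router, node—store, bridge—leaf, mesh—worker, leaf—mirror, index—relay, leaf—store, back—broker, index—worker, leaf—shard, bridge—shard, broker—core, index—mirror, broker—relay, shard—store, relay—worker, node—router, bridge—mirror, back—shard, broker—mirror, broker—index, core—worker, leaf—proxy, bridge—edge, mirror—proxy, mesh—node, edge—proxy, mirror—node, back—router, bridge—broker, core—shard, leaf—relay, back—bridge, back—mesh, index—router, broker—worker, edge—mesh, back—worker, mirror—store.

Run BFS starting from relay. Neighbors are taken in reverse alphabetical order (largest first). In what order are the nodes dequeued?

relay -> worker -> leaf -> index -> broker -> mesh -> core -> back -> store -> shard -> proxy -> mirror -> edge -> bridge -> router -> node

Visit relay; enqueue worker, leaf, index, broker → queue [worker, leaf, index, broker]
Visit worker; enqueue mesh, core, back → queue [leaf, index, broker, mesh, core, back]
Visit leaf; enqueue store, shard, proxy, mirror, edge, bridge → queue [index, broker, mesh, core, back, store, shard, proxy, mirror, edge, bridge]
Visit index; enqueue router → queue [broker, mesh, core, back, store, shard, proxy, mirror, edge, bridge, router]
Visit broker → queue [mesh, core, back, store, shard, proxy, mirror, edge, bridge, router]
Visit mesh; enqueue node → queue [core, back, store, shard, proxy, mirror, edge, bridge, router, node]
Visit core → queue [back, store, shard, proxy, mirror, edge, bridge, router, node]
Visit back → queue [store, shard, proxy, mirror, edge, bridge, router, node]
Visit store → queue [shard, proxy, mirror, edge, bridge, router, node]
Visit shard → queue [proxy, mirror, edge, bridge, router, node]
Visit proxy → queue [mirror, edge, bridge, router, node]
Visit mirror → queue [edge, bridge, router, node]
Visit edge → queue [bridge, router, node]
Visit bridge → queue [router, node]
Visit router → queue [node]
Visit node → queue []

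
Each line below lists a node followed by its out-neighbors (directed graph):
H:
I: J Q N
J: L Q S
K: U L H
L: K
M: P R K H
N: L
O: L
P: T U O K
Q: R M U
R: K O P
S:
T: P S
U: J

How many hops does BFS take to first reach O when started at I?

3

Level 0: I
Level 1: J, N, Q
Level 2: L, M, R, S, U
Level 3: H, K, O, P
Level 4: T
O first appears at level 3.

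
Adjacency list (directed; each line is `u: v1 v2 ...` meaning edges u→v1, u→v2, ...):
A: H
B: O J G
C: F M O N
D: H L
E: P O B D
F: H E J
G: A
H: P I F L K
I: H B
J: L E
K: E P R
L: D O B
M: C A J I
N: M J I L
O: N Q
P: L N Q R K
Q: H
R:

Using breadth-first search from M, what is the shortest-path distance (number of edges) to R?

4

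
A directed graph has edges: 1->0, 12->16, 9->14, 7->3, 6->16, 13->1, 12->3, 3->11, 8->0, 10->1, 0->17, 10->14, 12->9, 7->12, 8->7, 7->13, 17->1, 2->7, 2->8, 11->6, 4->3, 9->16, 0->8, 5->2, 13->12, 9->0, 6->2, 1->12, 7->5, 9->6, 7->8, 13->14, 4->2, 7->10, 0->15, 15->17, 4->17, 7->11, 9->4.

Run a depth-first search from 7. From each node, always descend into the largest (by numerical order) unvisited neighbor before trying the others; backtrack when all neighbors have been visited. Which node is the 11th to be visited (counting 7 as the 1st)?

Visit 7
7 → 13
13 → 14
13 → 12
12 → 16
12 → 9
9 → 6
6 → 2
2 → 8
8 → 0
0 → 17
17 → 1
0 → 15
9 → 4
4 → 3
3 → 11
7 → 10
7 → 5

Visit order: 7, 13, 14, 12, 16, 9, 6, 2, 8, 0, 17, 1, 15, 4, 3, 11, 10, 5

17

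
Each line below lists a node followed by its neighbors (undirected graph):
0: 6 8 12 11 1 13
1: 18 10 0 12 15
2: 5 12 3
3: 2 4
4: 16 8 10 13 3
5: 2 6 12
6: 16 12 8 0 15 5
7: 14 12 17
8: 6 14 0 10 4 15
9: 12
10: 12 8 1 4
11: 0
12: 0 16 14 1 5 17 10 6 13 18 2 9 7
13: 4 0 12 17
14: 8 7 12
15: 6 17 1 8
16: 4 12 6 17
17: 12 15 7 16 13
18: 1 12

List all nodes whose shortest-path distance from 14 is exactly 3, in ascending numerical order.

3, 11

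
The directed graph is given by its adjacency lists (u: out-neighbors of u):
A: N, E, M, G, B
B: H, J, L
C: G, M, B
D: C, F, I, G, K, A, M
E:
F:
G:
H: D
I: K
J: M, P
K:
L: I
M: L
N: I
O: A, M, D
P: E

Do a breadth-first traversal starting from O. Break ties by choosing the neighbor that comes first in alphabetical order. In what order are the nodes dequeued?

Visit O; enqueue A, D, M → queue [A, D, M]
Visit A; enqueue B, E, G, N → queue [D, M, B, E, G, N]
Visit D; enqueue C, F, I, K → queue [M, B, E, G, N, C, F, I, K]
Visit M; enqueue L → queue [B, E, G, N, C, F, I, K, L]
Visit B; enqueue H, J → queue [E, G, N, C, F, I, K, L, H, J]
Visit E → queue [G, N, C, F, I, K, L, H, J]
Visit G → queue [N, C, F, I, K, L, H, J]
Visit N → queue [C, F, I, K, L, H, J]
Visit C → queue [F, I, K, L, H, J]
Visit F → queue [I, K, L, H, J]
Visit I → queue [K, L, H, J]
Visit K → queue [L, H, J]
Visit L → queue [H, J]
Visit H → queue [J]
Visit J; enqueue P → queue [P]
Visit P → queue []

O -> A -> D -> M -> B -> E -> G -> N -> C -> F -> I -> K -> L -> H -> J -> P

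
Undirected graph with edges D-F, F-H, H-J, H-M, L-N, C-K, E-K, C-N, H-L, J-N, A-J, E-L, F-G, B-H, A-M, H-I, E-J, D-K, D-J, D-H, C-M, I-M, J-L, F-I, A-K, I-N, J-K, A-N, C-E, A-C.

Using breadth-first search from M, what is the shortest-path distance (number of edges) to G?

Level 0: M
Level 1: A, C, H, I
Level 2: B, D, E, F, J, K, L, N
Level 3: G
G first appears at level 3.

3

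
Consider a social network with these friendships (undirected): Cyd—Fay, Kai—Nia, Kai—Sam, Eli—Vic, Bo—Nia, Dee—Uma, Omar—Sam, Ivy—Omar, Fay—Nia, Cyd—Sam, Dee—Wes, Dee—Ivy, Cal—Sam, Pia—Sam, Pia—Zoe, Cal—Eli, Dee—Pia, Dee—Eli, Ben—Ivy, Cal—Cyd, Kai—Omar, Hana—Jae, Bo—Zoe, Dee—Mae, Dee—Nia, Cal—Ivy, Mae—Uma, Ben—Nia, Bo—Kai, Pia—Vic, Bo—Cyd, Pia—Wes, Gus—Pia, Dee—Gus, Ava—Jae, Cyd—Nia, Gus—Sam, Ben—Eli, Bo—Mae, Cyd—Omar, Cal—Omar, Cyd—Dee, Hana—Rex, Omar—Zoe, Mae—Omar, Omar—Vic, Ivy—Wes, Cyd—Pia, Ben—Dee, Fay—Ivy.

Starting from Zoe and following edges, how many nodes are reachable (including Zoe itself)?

BFS from Zoe visits: Zoe, Pia, Omar, Bo, Wes, Vic, Sam, Gus, Dee, Cyd, Mae, Kai, Ivy, Cal, Nia, Eli, Uma, Ben, Fay
Reachable nodes: 19 of 23 total.

19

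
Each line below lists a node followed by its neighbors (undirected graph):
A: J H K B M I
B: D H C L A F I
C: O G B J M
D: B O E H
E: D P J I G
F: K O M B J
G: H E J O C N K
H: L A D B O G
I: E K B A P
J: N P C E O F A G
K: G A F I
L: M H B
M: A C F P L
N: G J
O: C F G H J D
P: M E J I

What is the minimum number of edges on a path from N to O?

2

Level 0: N
Level 1: G, J
Level 2: A, C, E, F, H, K, O, P
Level 3: B, D, I, L, M
O first appears at level 2.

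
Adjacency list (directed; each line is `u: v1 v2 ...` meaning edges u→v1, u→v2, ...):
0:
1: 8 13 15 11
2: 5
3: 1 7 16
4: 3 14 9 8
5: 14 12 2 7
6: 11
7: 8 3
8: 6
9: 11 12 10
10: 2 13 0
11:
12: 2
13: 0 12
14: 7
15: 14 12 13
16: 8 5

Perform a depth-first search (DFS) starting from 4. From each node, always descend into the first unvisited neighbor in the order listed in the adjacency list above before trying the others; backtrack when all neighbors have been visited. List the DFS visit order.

4, 3, 1, 8, 6, 11, 13, 0, 12, 2, 5, 14, 7, 15, 16, 9, 10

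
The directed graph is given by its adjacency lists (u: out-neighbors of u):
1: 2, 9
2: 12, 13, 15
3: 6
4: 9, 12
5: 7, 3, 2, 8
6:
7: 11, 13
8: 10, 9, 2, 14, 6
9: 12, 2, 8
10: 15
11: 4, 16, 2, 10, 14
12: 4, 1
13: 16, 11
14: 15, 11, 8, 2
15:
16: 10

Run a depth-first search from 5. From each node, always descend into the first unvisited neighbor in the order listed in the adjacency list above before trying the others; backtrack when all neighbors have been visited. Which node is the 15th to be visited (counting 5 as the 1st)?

Visit 5
5 → 7
7 → 11
11 → 4
4 → 9
9 → 12
12 → 1
1 → 2
2 → 13
13 → 16
16 → 10
10 → 15
9 → 8
8 → 14
8 → 6
5 → 3

Visit order: 5, 7, 11, 4, 9, 12, 1, 2, 13, 16, 10, 15, 8, 14, 6, 3

6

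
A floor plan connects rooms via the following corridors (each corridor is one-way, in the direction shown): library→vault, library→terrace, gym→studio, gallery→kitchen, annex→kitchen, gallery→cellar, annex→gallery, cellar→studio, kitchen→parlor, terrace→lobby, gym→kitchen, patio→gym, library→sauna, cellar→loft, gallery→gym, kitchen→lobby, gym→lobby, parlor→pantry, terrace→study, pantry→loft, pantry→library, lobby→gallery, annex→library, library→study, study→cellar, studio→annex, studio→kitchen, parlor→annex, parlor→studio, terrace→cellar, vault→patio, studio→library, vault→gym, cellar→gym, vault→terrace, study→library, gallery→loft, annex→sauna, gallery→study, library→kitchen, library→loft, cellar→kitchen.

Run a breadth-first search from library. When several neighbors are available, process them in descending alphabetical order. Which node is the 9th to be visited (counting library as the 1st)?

gym

Visit library; enqueue vault, terrace, study, sauna, loft, kitchen → queue [vault, terrace, study, sauna, loft, kitchen]
Visit vault; enqueue patio, gym → queue [terrace, study, sauna, loft, kitchen, patio, gym]
Visit terrace; enqueue lobby, cellar → queue [study, sauna, loft, kitchen, patio, gym, lobby, cellar]
Visit study → queue [sauna, loft, kitchen, patio, gym, lobby, cellar]
Visit sauna → queue [loft, kitchen, patio, gym, lobby, cellar]
Visit loft → queue [kitchen, patio, gym, lobby, cellar]
Visit kitchen; enqueue parlor → queue [patio, gym, lobby, cellar, parlor]
Visit patio → queue [gym, lobby, cellar, parlor]
Visit gym; enqueue studio → queue [lobby, cellar, parlor, studio]
Visit lobby; enqueue gallery → queue [cellar, parlor, studio, gallery]
Visit cellar → queue [parlor, studio, gallery]
Visit parlor; enqueue pantry, annex → queue [studio, gallery, pantry, annex]
Visit studio → queue [gallery, pantry, annex]
Visit gallery → queue [pantry, annex]
Visit pantry → queue [annex]
Visit annex → queue []

Visit order: library, vault, terrace, study, sauna, loft, kitchen, patio, gym, lobby, cellar, parlor, studio, gallery, pantry, annex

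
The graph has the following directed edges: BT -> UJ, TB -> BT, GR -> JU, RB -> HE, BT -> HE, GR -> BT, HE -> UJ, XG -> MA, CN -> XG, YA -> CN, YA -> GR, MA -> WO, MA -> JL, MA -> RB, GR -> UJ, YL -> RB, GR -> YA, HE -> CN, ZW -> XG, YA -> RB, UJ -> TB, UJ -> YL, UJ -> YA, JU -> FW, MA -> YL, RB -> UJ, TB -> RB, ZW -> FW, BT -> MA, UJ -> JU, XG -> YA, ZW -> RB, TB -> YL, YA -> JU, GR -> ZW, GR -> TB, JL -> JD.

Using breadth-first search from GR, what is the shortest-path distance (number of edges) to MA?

Level 0: GR
Level 1: BT, JU, TB, UJ, YA, ZW
Level 2: CN, FW, HE, MA, RB, XG, YL
Level 3: JL, WO
Level 4: JD
MA first appears at level 2.

2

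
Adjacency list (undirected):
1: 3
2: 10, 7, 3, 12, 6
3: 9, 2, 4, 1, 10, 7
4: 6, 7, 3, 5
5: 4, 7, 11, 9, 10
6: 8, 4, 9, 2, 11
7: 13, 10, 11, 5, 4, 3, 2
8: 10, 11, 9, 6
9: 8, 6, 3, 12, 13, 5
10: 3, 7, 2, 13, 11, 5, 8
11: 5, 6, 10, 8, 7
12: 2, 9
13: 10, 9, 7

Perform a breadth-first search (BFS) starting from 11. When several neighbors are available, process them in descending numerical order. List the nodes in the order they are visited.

Visit 11; enqueue 10, 8, 7, 6, 5 → queue [10, 8, 7, 6, 5]
Visit 10; enqueue 13, 3, 2 → queue [8, 7, 6, 5, 13, 3, 2]
Visit 8; enqueue 9 → queue [7, 6, 5, 13, 3, 2, 9]
Visit 7; enqueue 4 → queue [6, 5, 13, 3, 2, 9, 4]
Visit 6 → queue [5, 13, 3, 2, 9, 4]
Visit 5 → queue [13, 3, 2, 9, 4]
Visit 13 → queue [3, 2, 9, 4]
Visit 3; enqueue 1 → queue [2, 9, 4, 1]
Visit 2; enqueue 12 → queue [9, 4, 1, 12]
Visit 9 → queue [4, 1, 12]
Visit 4 → queue [1, 12]
Visit 1 → queue [12]
Visit 12 → queue []

11, 10, 8, 7, 6, 5, 13, 3, 2, 9, 4, 1, 12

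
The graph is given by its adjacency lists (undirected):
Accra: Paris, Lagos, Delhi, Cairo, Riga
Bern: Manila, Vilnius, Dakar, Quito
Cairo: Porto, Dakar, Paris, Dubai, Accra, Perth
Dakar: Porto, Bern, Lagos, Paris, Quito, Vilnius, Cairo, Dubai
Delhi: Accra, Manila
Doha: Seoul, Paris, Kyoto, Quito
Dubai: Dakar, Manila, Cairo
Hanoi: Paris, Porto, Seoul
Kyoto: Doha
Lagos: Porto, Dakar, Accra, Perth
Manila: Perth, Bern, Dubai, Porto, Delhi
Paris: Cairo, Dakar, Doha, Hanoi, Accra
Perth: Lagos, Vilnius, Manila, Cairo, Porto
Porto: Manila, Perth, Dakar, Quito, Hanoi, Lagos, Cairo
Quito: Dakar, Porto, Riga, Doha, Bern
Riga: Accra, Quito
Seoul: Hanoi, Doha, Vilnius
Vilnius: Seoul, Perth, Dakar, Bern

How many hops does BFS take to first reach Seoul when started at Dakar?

2

Level 0: Dakar
Level 1: Bern, Cairo, Dubai, Lagos, Paris, Porto, Quito, Vilnius
Level 2: Accra, Doha, Hanoi, Manila, Perth, Riga, Seoul
Level 3: Delhi, Kyoto
Seoul first appears at level 2.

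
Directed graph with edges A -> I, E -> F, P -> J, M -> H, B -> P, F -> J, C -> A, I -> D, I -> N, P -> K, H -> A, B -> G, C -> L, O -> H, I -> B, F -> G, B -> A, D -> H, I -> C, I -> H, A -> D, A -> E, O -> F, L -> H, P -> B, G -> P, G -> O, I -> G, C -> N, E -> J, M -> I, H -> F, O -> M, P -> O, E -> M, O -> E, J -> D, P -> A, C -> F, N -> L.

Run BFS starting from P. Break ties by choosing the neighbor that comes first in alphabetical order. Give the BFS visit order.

P A B J K O D E I G F H M C N L

Visit P; enqueue A, B, J, K, O → queue [A, B, J, K, O]
Visit A; enqueue D, E, I → queue [B, J, K, O, D, E, I]
Visit B; enqueue G → queue [J, K, O, D, E, I, G]
Visit J → queue [K, O, D, E, I, G]
Visit K → queue [O, D, E, I, G]
Visit O; enqueue F, H, M → queue [D, E, I, G, F, H, M]
Visit D → queue [E, I, G, F, H, M]
Visit E → queue [I, G, F, H, M]
Visit I; enqueue C, N → queue [G, F, H, M, C, N]
Visit G → queue [F, H, M, C, N]
Visit F → queue [H, M, C, N]
Visit H → queue [M, C, N]
Visit M → queue [C, N]
Visit C; enqueue L → queue [N, L]
Visit N → queue [L]
Visit L → queue []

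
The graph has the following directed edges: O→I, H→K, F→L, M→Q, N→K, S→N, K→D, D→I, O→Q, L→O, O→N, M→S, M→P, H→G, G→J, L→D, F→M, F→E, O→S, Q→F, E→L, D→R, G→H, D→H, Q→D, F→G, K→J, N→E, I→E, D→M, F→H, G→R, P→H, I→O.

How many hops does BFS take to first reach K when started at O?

Level 0: O
Level 1: I, N, Q, S
Level 2: D, E, F, K
Level 3: G, H, J, L, M, R
Level 4: P
K first appears at level 2.

2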